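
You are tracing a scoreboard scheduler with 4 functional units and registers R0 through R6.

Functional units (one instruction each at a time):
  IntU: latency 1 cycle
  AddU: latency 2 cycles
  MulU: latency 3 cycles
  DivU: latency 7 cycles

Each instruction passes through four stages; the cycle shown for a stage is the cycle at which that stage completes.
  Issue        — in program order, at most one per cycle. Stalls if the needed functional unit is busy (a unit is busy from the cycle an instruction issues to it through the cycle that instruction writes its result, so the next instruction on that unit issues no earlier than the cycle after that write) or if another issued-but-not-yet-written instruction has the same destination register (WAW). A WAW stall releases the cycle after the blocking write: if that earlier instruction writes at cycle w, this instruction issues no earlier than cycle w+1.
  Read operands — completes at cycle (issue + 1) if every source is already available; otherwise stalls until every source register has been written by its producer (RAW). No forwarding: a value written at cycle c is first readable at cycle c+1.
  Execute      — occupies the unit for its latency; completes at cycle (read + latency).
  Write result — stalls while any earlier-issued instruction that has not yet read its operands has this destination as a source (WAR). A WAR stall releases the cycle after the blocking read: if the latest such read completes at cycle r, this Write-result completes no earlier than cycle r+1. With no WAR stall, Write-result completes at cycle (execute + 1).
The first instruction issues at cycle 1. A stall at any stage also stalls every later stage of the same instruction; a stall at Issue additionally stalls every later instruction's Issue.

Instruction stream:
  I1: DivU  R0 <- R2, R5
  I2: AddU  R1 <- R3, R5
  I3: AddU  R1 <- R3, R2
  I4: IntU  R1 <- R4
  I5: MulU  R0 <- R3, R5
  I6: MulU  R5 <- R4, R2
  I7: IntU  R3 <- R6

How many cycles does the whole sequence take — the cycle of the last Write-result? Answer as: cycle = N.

I1: IS=1 RO=2 EX=9 WR=10
I2: IS=2 RO=3 EX=5 WR=6
I3: IS=7 RO=8 EX=10 WR=11  [struct: AddU busy until I2 writes@6]
I4: IS=12 RO=13 EX=14 WR=15  [WAW R1: wait I3 write@11]
I5: IS=13 RO=14 EX=17 WR=18
I6: IS=19 RO=20 EX=23 WR=24  [struct: MulU busy until I5 writes@18]
I7: IS=20 RO=21 EX=22 WR=23

cycle = 24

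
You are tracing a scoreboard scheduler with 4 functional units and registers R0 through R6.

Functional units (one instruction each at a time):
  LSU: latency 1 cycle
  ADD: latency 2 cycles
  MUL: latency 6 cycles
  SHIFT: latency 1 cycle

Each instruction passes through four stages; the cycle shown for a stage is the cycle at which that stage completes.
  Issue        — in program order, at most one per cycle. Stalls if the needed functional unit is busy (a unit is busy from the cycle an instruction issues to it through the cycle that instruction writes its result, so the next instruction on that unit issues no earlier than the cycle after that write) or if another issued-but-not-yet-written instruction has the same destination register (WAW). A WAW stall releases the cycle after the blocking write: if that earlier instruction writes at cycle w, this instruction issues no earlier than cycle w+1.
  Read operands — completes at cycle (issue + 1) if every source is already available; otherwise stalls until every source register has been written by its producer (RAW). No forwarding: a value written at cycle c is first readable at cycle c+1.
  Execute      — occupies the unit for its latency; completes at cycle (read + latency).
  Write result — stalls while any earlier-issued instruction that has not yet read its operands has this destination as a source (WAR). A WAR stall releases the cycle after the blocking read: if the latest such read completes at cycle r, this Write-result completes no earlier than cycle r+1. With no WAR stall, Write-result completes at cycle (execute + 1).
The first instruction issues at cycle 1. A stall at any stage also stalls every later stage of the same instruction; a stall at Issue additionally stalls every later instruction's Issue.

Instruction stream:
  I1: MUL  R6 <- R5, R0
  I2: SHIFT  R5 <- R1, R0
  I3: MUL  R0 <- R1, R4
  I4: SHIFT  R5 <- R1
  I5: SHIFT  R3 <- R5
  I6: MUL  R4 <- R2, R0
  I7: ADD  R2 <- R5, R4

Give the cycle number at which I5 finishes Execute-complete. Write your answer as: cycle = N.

cycle = 17

cycle 1: I1→MUL
cycle 2: I1 RO, I2→SHIFT
cycle 3: I2 RO
cycle 4: I2 EX
cycle 5: I2 WR R5
cycle 8: I1 EX
cycle 9: I1 WR R6
cycle 10: I3→MUL
cycle 11: I3 RO, I4→SHIFT
cycle 12: I4 RO
cycle 13: I4 EX
cycle 14: I4 WR R5
cycle 15: I5→SHIFT
cycle 16: I5 RO
cycle 17: I3 EX, I5 EX
cycle 18: I3 WR R0, I5 WR R3
cycle 19: I6→MUL
cycle 20: I6 RO, I7→ADD
cycle 26: I6 EX
cycle 27: I6 WR R4
cycle 28: I7 RO
cycle 30: I7 EX
cycle 31: I7 WR R2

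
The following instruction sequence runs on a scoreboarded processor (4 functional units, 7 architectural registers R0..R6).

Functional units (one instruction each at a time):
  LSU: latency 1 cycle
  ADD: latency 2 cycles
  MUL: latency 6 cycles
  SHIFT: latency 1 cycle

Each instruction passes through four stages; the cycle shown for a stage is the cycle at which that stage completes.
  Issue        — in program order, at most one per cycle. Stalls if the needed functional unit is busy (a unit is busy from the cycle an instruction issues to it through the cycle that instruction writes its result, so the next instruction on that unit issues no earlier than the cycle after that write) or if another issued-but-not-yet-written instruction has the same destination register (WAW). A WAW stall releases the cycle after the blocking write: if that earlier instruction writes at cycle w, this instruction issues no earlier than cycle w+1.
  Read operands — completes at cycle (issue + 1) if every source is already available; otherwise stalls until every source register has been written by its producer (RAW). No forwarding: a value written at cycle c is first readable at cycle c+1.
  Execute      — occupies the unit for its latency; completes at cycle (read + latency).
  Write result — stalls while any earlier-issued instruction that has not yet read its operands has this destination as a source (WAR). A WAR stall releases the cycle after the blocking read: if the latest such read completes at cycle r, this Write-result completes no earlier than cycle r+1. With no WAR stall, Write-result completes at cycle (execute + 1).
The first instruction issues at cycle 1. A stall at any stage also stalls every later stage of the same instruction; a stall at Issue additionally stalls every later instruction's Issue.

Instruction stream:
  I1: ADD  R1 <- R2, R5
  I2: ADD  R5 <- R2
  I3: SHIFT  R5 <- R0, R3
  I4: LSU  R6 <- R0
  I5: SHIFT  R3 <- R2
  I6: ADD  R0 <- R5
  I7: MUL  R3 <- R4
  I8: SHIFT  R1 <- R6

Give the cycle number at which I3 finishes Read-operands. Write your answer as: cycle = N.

I1 -> (1, 2, 4, 5)
I2 -> (6, 7, 9, 10)  // struct: ADD busy until I1 writes@5
I3 -> (11, 12, 13, 14)  // WAW R5: wait I2 write@10
I4 -> (12, 13, 14, 15)
I5 -> (15, 16, 17, 18)  // struct: SHIFT busy until I3 writes@14
I6 -> (16, 17, 19, 20)
I7 -> (19, 20, 26, 27)  // WAW R3: wait I5 write@18
I8 -> (20, 21, 22, 23)

cycle = 12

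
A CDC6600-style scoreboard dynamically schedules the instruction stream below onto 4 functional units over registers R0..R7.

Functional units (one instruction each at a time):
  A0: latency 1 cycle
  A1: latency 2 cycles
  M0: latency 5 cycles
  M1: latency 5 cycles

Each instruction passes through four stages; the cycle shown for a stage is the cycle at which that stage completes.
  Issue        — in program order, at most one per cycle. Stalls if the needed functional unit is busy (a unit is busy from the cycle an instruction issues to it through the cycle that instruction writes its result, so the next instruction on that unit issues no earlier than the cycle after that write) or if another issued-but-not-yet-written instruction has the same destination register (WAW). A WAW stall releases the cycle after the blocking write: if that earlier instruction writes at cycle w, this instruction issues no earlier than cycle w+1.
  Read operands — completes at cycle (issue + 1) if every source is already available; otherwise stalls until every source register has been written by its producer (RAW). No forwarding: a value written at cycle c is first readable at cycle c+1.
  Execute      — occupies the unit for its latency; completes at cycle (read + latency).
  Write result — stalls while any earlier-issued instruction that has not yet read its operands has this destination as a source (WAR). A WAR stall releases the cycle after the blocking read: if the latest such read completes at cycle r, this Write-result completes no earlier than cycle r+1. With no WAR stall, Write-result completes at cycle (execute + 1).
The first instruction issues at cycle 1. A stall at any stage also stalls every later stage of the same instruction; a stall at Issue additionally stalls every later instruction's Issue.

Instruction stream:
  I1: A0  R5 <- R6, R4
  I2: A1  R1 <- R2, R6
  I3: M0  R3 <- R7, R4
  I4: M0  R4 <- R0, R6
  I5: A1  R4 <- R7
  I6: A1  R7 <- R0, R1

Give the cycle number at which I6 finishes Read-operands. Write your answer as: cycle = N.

cycle = 25

I1  is:1  ro:2  ex:3  wr:4
I2  is:2  ro:3  ex:5  wr:6
I3  is:3  ro:4  ex:9  wr:10
I4  is:11  ro:12  ex:17  wr:18  — struct: M0 busy until I3 writes@10
I5  is:19  ro:20  ex:22  wr:23  — WAW R4: wait I4 write@18
I6  is:24  ro:25  ex:27  wr:28  — struct: A1 busy until I5 writes@23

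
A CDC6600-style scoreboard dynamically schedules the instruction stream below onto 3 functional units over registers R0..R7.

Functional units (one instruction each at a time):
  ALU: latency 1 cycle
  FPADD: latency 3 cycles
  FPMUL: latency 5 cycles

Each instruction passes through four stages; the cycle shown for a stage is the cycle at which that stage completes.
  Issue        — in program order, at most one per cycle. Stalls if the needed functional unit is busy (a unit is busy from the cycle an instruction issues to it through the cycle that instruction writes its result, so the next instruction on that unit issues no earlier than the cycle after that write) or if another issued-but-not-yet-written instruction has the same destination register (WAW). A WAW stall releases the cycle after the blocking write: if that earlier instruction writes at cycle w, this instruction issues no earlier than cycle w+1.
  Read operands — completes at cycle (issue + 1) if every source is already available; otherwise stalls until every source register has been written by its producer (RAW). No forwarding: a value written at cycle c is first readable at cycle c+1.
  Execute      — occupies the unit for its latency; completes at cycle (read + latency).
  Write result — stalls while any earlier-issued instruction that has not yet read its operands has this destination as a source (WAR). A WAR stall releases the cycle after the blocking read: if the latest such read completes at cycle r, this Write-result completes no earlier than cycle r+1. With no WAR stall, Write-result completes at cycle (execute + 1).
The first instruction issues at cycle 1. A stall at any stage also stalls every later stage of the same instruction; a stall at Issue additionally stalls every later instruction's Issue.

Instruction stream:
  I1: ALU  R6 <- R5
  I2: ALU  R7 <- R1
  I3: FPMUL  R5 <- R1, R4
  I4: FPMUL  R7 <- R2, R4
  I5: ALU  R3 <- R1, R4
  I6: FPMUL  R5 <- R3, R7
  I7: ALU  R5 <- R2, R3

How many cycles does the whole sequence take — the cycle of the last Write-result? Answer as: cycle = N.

  I1 | 1 | 2 | 3 | 4
  I2 | 5 | 6 | 7 | 8   struct: ALU busy until I1 writes@4
  I3 | 6 | 7 | 12 | 13
  I4 | 14 | 15 | 20 | 21   struct: FPMUL busy until I3 writes@13
  I5 | 15 | 16 | 17 | 18
  I6 | 22 | 23 | 28 | 29   struct: FPMUL busy until I4 writes@21
  I7 | 30 | 31 | 32 | 33   WAW R5: wait I6 write@29

cycle = 33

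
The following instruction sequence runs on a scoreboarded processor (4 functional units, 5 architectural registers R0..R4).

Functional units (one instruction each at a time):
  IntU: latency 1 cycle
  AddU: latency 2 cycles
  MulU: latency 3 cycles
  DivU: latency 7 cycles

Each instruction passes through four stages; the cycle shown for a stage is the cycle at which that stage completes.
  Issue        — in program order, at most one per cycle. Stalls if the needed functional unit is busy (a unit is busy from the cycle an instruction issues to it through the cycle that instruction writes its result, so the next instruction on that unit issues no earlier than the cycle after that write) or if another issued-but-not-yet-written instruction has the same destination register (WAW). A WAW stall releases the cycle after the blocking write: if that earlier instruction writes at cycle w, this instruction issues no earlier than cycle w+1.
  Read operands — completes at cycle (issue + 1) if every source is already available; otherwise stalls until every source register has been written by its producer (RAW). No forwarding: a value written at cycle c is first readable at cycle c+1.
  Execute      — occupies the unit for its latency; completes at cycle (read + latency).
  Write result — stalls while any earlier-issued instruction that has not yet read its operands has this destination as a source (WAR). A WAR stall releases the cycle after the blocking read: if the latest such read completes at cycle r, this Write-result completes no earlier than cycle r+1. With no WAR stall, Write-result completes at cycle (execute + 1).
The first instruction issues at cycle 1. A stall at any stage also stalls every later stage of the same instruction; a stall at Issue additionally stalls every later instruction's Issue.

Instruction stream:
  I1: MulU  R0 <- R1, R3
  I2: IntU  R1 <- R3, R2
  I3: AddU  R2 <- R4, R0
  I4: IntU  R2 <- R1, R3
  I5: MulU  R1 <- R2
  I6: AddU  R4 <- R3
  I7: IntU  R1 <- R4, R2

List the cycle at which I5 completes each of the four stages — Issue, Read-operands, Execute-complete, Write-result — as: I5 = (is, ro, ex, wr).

I5 = (12, 15, 18, 19)

I1  is:1  ro:2  ex:5  wr:6
I2  is:2  ro:3  ex:4  wr:5
I3  is:3  ro:7  ex:9  wr:10  — RAW R0: wait I1 write@6
I4  is:11  ro:12  ex:13  wr:14  — WAW R2: wait I3 write@10
I5  is:12  ro:15  ex:18  wr:19  — RAW R2: wait I4 write@14
I6  is:13  ro:14  ex:16  wr:17
I7  is:20  ro:21  ex:22  wr:23  — WAW R1: wait I5 write@19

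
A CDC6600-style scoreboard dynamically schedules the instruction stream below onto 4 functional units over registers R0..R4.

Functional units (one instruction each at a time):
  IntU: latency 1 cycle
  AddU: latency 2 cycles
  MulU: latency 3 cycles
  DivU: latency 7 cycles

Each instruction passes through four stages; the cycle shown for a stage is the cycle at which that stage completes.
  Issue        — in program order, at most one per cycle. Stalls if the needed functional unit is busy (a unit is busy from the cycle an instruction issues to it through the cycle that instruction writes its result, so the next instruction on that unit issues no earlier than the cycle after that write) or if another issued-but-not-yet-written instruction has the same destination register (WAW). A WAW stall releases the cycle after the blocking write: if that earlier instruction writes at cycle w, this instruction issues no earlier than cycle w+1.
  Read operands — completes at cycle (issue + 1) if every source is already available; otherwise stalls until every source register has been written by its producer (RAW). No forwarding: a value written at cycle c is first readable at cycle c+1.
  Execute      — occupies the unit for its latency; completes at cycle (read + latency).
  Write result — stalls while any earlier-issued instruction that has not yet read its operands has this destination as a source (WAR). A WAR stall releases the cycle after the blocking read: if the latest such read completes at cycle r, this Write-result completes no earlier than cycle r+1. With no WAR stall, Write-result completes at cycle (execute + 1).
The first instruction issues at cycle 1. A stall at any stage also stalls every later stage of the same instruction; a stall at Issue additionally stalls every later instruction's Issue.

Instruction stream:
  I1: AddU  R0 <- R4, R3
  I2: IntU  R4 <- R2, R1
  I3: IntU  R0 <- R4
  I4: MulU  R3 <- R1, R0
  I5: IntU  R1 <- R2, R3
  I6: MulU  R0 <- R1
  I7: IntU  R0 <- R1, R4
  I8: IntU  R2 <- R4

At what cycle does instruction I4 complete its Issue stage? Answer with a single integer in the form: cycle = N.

cycle = 7

cycle 1: I1 issues→AddU
cycle 2: I1 reads | I2 issues→IntU
cycle 3: I2 reads
cycle 4: I1 exec-done | I2 exec-done
cycle 5: I1 writes R0 | I2 writes R4
cycle 6: I3 issues→IntU
cycle 7: I3 reads | I4 issues→MulU
cycle 8: I3 exec-done
cycle 9: I3 writes R0
cycle 10: I4 reads | I5 issues→IntU
cycle 13: I4 exec-done
cycle 14: I4 writes R3
cycle 15: I5 reads | I6 issues→MulU
cycle 16: I5 exec-done
cycle 17: I5 writes R1
cycle 18: I6 reads
cycle 21: I6 exec-done
cycle 22: I6 writes R0
cycle 23: I7 issues→IntU
cycle 24: I7 reads
cycle 25: I7 exec-done
cycle 26: I7 writes R0
cycle 27: I8 issues→IntU
cycle 28: I8 reads
cycle 29: I8 exec-done
cycle 30: I8 writes R2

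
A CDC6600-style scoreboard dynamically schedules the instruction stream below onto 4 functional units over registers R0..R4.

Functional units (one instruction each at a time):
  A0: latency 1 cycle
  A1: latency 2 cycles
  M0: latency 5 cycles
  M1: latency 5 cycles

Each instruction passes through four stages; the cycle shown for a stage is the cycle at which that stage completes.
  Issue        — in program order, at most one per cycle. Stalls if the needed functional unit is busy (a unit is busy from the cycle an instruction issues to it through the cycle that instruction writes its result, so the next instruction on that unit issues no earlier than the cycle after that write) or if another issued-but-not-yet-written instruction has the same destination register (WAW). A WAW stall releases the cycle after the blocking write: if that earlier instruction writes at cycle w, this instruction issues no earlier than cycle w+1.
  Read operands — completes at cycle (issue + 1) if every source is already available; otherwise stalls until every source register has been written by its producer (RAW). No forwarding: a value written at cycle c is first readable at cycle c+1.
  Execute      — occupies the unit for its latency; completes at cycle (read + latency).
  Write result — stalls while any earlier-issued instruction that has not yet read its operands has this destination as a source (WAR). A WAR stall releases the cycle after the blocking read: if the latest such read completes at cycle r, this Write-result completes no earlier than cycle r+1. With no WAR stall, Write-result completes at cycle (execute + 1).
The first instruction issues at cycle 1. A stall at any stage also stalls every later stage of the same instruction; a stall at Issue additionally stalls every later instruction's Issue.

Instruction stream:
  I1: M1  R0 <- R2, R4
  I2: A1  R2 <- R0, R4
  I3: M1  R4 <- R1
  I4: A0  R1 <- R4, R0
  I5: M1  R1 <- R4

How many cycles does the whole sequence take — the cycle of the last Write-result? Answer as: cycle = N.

1) issue 1, read 2, done 7, write 8
2) issue 2, read 9, done 11, write 12  <RAW R0: wait I1 write@8>
3) issue 9, read 10, done 15, write 16  <struct: M1 busy until I1 writes@8>
4) issue 10, read 17, done 18, write 19  <RAW R4: wait I3 write@16>
5) issue 20, read 21, done 26, write 27  <WAW R1: wait I4 write@19>

cycle = 27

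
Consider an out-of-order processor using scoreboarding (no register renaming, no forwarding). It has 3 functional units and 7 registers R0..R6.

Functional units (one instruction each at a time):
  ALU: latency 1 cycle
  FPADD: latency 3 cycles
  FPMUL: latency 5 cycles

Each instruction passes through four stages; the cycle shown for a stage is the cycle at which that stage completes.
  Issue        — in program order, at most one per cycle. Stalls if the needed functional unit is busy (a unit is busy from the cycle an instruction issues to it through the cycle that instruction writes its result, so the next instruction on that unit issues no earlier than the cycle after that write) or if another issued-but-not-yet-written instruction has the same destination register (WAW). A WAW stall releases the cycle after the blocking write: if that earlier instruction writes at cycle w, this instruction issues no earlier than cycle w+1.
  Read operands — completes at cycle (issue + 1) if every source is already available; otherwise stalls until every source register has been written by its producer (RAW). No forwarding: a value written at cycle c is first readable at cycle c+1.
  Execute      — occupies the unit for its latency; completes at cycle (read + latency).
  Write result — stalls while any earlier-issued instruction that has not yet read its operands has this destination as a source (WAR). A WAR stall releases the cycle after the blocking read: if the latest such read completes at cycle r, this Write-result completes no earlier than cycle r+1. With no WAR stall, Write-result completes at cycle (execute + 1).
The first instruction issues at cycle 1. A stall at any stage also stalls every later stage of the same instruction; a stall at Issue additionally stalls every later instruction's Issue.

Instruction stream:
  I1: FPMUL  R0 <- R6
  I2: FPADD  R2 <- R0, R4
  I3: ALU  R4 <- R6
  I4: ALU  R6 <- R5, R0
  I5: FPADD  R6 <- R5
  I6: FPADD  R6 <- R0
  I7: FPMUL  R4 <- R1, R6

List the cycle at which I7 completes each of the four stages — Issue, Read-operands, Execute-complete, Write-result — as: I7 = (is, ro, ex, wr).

I7 = (22, 27, 32, 33)

[I1] 1/2/7/8
[I2] 2/9/12/13  (RAW R0: wait I1 write@8)
[I3] 3/4/5/10  (WAR R4: wait I2 read@9)
[I4] 11/12/13/14  (struct: ALU busy until I3 writes@10)
[I5] 15/16/19/20  (WAW R6: wait I4 write@14)
[I6] 21/22/25/26  (struct: FPADD busy until I5 writes@20)
[I7] 22/27/32/33  (RAW R6: wait I6 write@26)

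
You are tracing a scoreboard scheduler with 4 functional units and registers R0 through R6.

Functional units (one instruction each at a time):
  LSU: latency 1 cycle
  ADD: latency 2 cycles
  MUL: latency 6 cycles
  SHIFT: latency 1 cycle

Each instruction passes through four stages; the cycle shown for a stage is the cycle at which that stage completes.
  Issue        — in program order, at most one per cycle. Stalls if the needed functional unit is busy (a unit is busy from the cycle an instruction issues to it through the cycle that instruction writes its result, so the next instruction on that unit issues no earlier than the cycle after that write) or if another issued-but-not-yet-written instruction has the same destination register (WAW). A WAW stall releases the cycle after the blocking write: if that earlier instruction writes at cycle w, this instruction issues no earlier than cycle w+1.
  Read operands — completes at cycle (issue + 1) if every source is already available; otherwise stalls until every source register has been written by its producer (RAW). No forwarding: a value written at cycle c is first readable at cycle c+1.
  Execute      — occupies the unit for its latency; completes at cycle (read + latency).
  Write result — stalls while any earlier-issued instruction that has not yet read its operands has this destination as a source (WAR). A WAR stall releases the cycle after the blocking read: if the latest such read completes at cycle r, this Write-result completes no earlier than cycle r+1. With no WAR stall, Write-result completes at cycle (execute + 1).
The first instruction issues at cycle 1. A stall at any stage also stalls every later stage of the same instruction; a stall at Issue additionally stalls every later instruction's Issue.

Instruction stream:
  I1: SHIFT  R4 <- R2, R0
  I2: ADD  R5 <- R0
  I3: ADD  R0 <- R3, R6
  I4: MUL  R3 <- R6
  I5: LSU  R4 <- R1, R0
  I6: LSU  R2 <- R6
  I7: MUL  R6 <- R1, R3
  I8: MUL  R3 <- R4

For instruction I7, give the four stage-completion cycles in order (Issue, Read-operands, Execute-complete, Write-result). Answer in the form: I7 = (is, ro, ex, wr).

I7 = (17, 18, 24, 25)

c1: issue I1 (SHIFT)
c2: I1 read-ops · issue I2 (ADD)
c3: I1 finished on SHIFT · I2 read-ops
c4: I1→R4
c5: I2 finished on ADD
c6: I2→R5
c7: issue I3 (ADD)
c8: I3 read-ops · issue I4 (MUL)
c9: I4 read-ops · issue I5 (LSU)
c10: I3 finished on ADD
c11: I3→R0
c12: I5 read-ops
c13: I5 finished on LSU
c14: I5→R4
c15: I4 finished on MUL · issue I6 (LSU)
c16: I4→R3 · I6 read-ops
c17: I6 finished on LSU · issue I7 (MUL)
c18: I6→R2 · I7 read-ops
c24: I7 finished on MUL
c25: I7→R6
c26: issue I8 (MUL)
c27: I8 read-ops
c33: I8 finished on MUL
c34: I8→R3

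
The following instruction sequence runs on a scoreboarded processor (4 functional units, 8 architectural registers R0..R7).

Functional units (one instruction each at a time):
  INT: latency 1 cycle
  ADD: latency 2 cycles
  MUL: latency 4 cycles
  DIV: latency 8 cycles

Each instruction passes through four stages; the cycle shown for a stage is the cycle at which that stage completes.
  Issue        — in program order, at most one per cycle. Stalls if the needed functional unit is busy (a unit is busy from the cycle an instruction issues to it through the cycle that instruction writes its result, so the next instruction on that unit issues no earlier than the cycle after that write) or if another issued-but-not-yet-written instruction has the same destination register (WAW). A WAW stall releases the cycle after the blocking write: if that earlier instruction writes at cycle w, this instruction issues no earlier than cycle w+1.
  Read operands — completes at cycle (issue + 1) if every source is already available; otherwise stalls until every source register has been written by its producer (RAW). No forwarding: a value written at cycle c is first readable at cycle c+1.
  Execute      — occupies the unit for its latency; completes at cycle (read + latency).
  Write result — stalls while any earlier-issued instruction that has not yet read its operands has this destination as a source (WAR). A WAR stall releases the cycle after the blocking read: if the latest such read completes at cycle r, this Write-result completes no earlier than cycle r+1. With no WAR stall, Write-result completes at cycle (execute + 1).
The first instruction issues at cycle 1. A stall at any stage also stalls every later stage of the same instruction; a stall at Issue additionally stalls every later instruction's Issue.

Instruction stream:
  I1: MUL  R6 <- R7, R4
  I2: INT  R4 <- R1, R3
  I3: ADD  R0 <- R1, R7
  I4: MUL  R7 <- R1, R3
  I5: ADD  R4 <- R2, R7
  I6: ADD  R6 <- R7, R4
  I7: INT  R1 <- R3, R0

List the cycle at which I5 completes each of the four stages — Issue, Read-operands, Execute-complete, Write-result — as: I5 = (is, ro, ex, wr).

I5 = (9, 15, 17, 18)

I1  is:1  ro:2  ex:6  wr:7
I2  is:2  ro:3  ex:4  wr:5
I3  is:3  ro:4  ex:6  wr:7
I4  is:8  ro:9  ex:13  wr:14  — struct: MUL busy until I1 writes@7
I5  is:9  ro:15  ex:17  wr:18  — RAW R7: wait I4 write@14
I6  is:19  ro:20  ex:22  wr:23  — struct: ADD busy until I5 writes@18
I7  is:20  ro:21  ex:22  wr:23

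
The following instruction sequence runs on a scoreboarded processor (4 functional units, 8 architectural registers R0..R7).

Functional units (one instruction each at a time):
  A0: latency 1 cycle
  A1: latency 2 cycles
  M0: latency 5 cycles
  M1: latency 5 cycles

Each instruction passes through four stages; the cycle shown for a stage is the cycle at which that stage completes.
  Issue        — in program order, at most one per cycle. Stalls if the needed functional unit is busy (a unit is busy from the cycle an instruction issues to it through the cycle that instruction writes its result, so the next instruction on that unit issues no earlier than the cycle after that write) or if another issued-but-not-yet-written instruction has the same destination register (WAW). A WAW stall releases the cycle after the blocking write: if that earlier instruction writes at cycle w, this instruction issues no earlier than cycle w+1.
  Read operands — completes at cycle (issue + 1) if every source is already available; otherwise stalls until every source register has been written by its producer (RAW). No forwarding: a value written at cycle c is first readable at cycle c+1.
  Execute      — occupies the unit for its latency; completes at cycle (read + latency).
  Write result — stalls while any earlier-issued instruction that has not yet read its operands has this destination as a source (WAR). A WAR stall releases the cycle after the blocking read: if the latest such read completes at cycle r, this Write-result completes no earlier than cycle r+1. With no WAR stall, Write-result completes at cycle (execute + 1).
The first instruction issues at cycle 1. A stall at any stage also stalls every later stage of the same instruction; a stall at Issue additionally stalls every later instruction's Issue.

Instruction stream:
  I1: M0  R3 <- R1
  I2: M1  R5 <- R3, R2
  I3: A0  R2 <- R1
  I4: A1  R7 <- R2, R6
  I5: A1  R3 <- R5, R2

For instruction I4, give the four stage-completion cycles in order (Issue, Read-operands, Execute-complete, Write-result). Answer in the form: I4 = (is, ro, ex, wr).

I4 = (4, 11, 13, 14)

[1] I1 dispatched to M0
[2] I1 operands ready; I2 dispatched to M1
[3] I3 dispatched to A0
[4] I3 operands ready; I4 dispatched to A1
[5] I3 complete
[7] I1 complete
[8] R3←I1
[9] I2 operands ready
[10] R2←I3
[11] I4 operands ready
[13] I4 complete
[14] I2 complete; R7←I4
[15] R5←I2; I5 dispatched to A1
[16] I5 operands ready
[18] I5 complete
[19] R3←I5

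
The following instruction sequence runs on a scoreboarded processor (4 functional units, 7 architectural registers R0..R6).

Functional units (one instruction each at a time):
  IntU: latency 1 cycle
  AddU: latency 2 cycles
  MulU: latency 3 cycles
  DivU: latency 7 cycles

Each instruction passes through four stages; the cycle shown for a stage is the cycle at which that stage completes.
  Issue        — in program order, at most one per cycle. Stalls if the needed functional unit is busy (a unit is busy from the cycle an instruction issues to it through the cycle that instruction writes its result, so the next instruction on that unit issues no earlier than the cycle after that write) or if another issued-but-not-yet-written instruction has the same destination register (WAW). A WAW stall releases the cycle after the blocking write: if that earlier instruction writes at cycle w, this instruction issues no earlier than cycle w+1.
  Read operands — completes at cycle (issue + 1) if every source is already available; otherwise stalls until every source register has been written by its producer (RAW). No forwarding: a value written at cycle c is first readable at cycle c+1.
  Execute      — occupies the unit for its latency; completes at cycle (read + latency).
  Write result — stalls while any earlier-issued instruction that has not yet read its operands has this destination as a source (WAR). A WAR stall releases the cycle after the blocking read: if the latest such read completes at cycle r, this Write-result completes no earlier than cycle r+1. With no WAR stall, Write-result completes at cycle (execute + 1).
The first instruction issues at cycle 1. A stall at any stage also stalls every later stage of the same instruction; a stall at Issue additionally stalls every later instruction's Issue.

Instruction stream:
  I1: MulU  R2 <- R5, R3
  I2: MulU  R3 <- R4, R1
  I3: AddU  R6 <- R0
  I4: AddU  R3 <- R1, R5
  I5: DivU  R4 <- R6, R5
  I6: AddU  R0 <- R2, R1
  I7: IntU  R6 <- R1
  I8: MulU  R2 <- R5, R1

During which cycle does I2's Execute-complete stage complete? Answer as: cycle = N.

cycle = 11

t=1  issue I1 (MulU)
t=2  I1 read-ops
t=5  I1 finished on MulU
t=6  I1→R2
t=7  issue I2 (MulU)
t=8  I2 read-ops · issue I3 (AddU)
t=9  I3 read-ops
t=11  I2 finished on MulU · I3 finished on AddU
t=12  I2→R3 · I3→R6
t=13  issue I4 (AddU)
t=14  I4 read-ops · issue I5 (DivU)
t=15  I5 read-ops
t=16  I4 finished on AddU
t=17  I4→R3
t=18  issue I6 (AddU)
t=19  I6 read-ops · issue I7 (IntU)
t=20  I7 read-ops · issue I8 (MulU)
t=21  I6 finished on AddU · I7 finished on IntU · I8 read-ops
t=22  I5 finished on DivU · I6→R0 · I7→R6
t=23  I5→R4
t=24  I8 finished on MulU
t=25  I8→R2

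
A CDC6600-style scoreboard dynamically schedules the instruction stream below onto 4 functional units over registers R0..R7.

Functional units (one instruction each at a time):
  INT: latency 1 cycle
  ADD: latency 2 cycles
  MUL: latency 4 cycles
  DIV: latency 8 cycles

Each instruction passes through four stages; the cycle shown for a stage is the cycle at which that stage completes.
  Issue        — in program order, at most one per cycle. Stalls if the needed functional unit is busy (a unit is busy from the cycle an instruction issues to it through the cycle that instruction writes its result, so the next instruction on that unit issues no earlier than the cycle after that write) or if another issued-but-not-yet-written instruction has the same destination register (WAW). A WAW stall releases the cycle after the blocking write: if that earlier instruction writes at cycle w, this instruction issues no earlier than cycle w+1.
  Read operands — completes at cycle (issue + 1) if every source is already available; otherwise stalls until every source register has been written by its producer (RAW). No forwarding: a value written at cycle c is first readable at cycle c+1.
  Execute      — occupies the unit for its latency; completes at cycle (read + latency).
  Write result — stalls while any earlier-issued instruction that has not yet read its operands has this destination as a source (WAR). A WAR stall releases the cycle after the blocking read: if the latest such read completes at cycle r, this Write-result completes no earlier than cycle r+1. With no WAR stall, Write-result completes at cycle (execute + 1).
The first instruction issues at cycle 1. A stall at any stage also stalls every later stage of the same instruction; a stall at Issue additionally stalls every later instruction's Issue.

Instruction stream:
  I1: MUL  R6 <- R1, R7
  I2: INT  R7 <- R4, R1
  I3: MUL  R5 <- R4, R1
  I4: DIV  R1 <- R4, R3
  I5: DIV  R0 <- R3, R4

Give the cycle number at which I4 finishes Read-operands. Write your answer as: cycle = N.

cycle = 10

[1] I1→MUL
[2] I1 RO · I2→INT
[3] I2 RO
[4] I2 EX
[5] I2 WR R7
[6] I1 EX
[7] I1 WR R6
[8] I3→MUL
[9] I3 RO · I4→DIV
[10] I4 RO
[13] I3 EX
[14] I3 WR R5
[18] I4 EX
[19] I4 WR R1
[20] I5→DIV
[21] I5 RO
[29] I5 EX
[30] I5 WR R0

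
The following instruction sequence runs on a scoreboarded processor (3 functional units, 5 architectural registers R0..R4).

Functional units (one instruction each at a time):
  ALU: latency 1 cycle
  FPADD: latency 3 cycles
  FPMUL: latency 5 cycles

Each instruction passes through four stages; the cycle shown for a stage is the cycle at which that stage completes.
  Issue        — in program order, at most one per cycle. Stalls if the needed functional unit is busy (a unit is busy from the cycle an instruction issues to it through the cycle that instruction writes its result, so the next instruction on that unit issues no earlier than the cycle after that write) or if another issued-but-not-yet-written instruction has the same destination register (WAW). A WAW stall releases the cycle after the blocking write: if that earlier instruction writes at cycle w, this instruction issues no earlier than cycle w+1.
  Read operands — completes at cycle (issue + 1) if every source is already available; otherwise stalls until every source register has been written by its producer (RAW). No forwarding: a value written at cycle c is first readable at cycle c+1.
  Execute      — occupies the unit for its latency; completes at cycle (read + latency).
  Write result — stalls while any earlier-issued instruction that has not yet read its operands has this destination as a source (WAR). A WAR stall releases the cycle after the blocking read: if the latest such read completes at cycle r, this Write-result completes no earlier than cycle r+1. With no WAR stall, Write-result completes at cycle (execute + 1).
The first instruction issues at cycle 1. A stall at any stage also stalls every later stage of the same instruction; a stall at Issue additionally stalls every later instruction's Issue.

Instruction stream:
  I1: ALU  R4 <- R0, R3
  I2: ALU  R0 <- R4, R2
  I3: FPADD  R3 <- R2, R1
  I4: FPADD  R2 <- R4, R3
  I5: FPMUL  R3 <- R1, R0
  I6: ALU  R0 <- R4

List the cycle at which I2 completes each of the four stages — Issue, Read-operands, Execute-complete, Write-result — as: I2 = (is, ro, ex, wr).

I2 = (5, 6, 7, 8)

[1] I1 issues→ALU
[2] I1 reads
[3] I1 exec-done
[4] I1 writes R4
[5] I2 issues→ALU
[6] I2 reads; I3 issues→FPADD
[7] I2 exec-done; I3 reads
[8] I2 writes R0
[10] I3 exec-done
[11] I3 writes R3
[12] I4 issues→FPADD
[13] I4 reads; I5 issues→FPMUL
[14] I5 reads; I6 issues→ALU
[15] I6 reads
[16] I4 exec-done; I6 exec-done
[17] I4 writes R2; I6 writes R0
[19] I5 exec-done
[20] I5 writes R3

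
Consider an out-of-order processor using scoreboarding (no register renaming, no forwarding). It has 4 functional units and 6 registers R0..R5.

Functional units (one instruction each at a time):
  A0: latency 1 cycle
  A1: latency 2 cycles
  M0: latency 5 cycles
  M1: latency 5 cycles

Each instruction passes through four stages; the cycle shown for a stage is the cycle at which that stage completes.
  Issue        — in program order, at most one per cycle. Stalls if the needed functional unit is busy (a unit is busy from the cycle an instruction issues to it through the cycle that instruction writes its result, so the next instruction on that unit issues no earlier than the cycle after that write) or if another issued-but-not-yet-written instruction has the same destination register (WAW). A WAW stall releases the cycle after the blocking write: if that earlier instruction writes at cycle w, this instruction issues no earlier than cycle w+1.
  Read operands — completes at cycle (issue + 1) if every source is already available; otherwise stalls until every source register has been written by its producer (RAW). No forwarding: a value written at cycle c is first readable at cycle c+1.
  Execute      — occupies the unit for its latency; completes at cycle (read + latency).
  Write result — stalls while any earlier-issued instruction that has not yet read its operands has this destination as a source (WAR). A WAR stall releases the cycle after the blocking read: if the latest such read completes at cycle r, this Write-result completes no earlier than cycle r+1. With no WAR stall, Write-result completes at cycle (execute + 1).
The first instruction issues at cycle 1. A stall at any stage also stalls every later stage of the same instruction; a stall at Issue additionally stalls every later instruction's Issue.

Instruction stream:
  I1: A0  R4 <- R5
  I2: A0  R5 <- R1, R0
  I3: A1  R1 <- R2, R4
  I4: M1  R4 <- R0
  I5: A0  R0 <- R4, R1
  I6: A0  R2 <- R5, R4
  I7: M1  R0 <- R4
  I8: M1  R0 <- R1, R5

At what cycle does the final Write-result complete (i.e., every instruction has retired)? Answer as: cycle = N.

cycle = 34

cycle 1: I1→A0
cycle 2: I1 RO
cycle 3: I1 EX
cycle 4: I1 WR R4
cycle 5: I2→A0
cycle 6: I2 RO, I3→A1
cycle 7: I2 EX, I3 RO, I4→M1
cycle 8: I2 WR R5, I4 RO
cycle 9: I3 EX, I5→A0
cycle 10: I3 WR R1
cycle 13: I4 EX
cycle 14: I4 WR R4
cycle 15: I5 RO
cycle 16: I5 EX
cycle 17: I5 WR R0
cycle 18: I6→A0
cycle 19: I6 RO, I7→M1
cycle 20: I6 EX, I7 RO
cycle 21: I6 WR R2
cycle 25: I7 EX
cycle 26: I7 WR R0
cycle 27: I8→M1
cycle 28: I8 RO
cycle 33: I8 EX
cycle 34: I8 WR R0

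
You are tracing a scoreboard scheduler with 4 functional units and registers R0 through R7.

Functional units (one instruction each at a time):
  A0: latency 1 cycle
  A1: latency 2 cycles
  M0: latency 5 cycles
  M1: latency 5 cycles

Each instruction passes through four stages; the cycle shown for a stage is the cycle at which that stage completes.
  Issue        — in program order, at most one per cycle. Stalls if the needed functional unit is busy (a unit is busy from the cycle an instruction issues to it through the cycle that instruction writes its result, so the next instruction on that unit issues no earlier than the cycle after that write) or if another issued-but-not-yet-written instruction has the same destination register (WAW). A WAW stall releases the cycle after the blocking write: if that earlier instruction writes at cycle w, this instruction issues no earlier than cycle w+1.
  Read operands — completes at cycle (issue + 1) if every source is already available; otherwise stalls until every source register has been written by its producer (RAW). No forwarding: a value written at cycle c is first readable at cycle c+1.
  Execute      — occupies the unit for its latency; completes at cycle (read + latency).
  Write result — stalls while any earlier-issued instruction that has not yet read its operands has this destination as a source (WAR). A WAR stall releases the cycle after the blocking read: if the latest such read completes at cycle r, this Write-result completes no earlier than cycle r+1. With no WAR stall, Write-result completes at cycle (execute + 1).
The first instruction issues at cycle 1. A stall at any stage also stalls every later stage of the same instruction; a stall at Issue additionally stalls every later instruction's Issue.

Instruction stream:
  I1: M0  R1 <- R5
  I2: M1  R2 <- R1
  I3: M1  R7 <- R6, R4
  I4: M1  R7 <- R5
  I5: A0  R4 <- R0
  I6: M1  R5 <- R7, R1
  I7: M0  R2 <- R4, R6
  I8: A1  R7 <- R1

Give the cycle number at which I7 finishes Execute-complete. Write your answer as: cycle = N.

cycle = 39

I1: IS=1 RO=2 EX=7 WR=8
I2: IS=2 RO=9 EX=14 WR=15  [RAW R1: wait I1 write@8]
I3: IS=16 RO=17 EX=22 WR=23  [struct: M1 busy until I2 writes@15]
I4: IS=24 RO=25 EX=30 WR=31  [struct: M1 busy until I3 writes@23]
I5: IS=25 RO=26 EX=27 WR=28
I6: IS=32 RO=33 EX=38 WR=39  [struct: M1 busy until I4 writes@31]
I7: IS=33 RO=34 EX=39 WR=40
I8: IS=34 RO=35 EX=37 WR=38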